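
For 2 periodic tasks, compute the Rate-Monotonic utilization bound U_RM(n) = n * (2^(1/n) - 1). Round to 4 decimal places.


Compute 2^(1/2) = 1.4142135624
Subtract 1: 1.4142135624 - 1 = 0.4142135624
Multiply by n: 2 * 0.4142135624 = 0.8284271248
Round to 4 dp: 0.8284

0.8284


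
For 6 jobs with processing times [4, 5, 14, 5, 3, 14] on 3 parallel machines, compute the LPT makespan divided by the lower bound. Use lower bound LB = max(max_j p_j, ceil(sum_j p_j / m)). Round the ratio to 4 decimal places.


LPT order: [14, 14, 5, 5, 4, 3]
Machine loads after assignment: [17, 14, 14]
LPT makespan = 17
Lower bound = max(max_job, ceil(total/3)) = max(14, 15) = 15
Ratio = 17 / 15 = 1.1333

1.1333


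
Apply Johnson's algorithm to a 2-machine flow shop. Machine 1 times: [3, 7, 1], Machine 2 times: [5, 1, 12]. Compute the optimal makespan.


Apply Johnson's rule:
  Group 1 (a <= b): [(3, 1, 12), (1, 3, 5)]
  Group 2 (a > b): [(2, 7, 1)]
Optimal job order: [3, 1, 2]
Schedule:
  Job 3: M1 done at 1, M2 done at 13
  Job 1: M1 done at 4, M2 done at 18
  Job 2: M1 done at 11, M2 done at 19
Makespan = 19

19


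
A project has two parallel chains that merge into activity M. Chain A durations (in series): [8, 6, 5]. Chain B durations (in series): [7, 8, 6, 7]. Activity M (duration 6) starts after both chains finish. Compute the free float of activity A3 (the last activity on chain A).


ES(A3) = sum of predecessors on chain A = 14
EF(A3) = ES + duration = 14 + 5 = 19
Successor of A3 is M. ES(M) = max(sum(A), sum(B)) = max(19, 28) = 28
Free float = ES(successor) - EF(current) = 28 - 19 = 9

9


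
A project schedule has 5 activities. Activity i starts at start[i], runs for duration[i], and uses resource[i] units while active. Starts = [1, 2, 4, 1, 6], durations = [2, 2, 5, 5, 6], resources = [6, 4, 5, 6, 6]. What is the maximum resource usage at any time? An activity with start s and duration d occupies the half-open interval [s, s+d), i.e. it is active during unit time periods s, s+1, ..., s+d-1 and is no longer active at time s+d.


Each activity i is active on [start_i, start_i + duration_i).
Compute total resource usage per time slot:
  t=0: active resources = [], total = 0
  t=1: active resources = [6, 6], total = 12
  t=2: active resources = [6, 4, 6], total = 16
  t=3: active resources = [4, 6], total = 10
  t=4: active resources = [5, 6], total = 11
  t=5: active resources = [5, 6], total = 11
  t=6: active resources = [5, 6], total = 11
  t=7: active resources = [5, 6], total = 11
  t=8: active resources = [5, 6], total = 11
  t=9: active resources = [6], total = 6
  t=10: active resources = [6], total = 6
  t=11: active resources = [6], total = 6
Peak resource demand = 16

16


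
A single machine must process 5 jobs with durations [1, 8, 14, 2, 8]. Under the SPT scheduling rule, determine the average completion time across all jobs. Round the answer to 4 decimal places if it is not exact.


Sort jobs by processing time (SPT order): [1, 2, 8, 8, 14]
Compute completion times sequentially:
  Job 1: processing = 1, completes at 1
  Job 2: processing = 2, completes at 3
  Job 3: processing = 8, completes at 11
  Job 4: processing = 8, completes at 19
  Job 5: processing = 14, completes at 33
Sum of completion times = 67
Average completion time = 67/5 = 13.4

13.4


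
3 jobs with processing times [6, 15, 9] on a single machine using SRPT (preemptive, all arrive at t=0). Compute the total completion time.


Since all jobs arrive at t=0, SRPT equals SPT ordering.
SPT order: [6, 9, 15]
Completion times:
  Job 1: p=6, C=6
  Job 2: p=9, C=15
  Job 3: p=15, C=30
Total completion time = 6 + 15 + 30 = 51

51


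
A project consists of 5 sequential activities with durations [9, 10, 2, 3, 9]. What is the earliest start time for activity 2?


Activity 2 starts after activities 1 through 1 complete.
Predecessor durations: [9]
ES = 9 = 9

9


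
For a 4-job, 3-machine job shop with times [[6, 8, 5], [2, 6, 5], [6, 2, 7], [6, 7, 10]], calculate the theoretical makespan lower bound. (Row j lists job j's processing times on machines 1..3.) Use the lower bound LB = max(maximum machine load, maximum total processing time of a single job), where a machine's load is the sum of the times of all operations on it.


Machine loads:
  Machine 1: 6 + 2 + 6 + 6 = 20
  Machine 2: 8 + 6 + 2 + 7 = 23
  Machine 3: 5 + 5 + 7 + 10 = 27
Max machine load = 27
Job totals:
  Job 1: 19
  Job 2: 13
  Job 3: 15
  Job 4: 23
Max job total = 23
Lower bound = max(27, 23) = 27

27


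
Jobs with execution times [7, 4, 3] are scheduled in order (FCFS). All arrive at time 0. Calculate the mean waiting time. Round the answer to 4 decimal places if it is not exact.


FCFS order (as given): [7, 4, 3]
Waiting times:
  Job 1: wait = 0
  Job 2: wait = 7
  Job 3: wait = 11
Sum of waiting times = 18
Average waiting time = 18/3 = 6.0

6.0


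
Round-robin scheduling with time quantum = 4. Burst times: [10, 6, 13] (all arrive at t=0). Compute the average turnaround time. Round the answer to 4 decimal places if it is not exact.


Time quantum = 4
Execution trace:
  J1 runs 4 units, time = 4
  J2 runs 4 units, time = 8
  J3 runs 4 units, time = 12
  J1 runs 4 units, time = 16
  J2 runs 2 units, time = 18
  J3 runs 4 units, time = 22
  J1 runs 2 units, time = 24
  J3 runs 4 units, time = 28
  J3 runs 1 units, time = 29
Finish times: [24, 18, 29]
Average turnaround = 71/3 = 23.6667

23.6667


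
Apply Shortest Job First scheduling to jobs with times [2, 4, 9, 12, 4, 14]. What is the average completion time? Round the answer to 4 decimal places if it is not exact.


SJF order (ascending): [2, 4, 4, 9, 12, 14]
Completion times:
  Job 1: burst=2, C=2
  Job 2: burst=4, C=6
  Job 3: burst=4, C=10
  Job 4: burst=9, C=19
  Job 5: burst=12, C=31
  Job 6: burst=14, C=45
Average completion = 113/6 = 18.8333

18.8333


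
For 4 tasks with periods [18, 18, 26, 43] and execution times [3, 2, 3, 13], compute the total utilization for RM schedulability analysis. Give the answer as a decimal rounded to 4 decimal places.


Compute individual utilizations (exact fractions):
  Task 1: C/T = 3/18 = 1/6 (approx. 0.1667)
  Task 2: C/T = 2/18 = 1/9 (approx. 0.1111)
  Task 3: C/T = 3/26 (approx. 0.1154)
  Task 4: C/T = 13/43 (approx. 0.3023)
Total utilization U = 1/6 + 1/9 + 3/26 + 13/43 = 3499/5031
Rounded to 4 decimal places: U = 0.6955
RM (Liu & Layland) bound for 4 tasks = 0.756828; compare with U = 3499/5031 (approx. 0.695488)
U <= bound, so schedulable by RM sufficient condition.

0.6955


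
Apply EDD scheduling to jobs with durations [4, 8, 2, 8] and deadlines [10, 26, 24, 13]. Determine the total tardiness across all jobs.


Sort by due date (EDD order): [(4, 10), (8, 13), (2, 24), (8, 26)]
Compute completion times and tardiness:
  Job 1: p=4, d=10, C=4, tardiness=max(0,4-10)=0
  Job 2: p=8, d=13, C=12, tardiness=max(0,12-13)=0
  Job 3: p=2, d=24, C=14, tardiness=max(0,14-24)=0
  Job 4: p=8, d=26, C=22, tardiness=max(0,22-26)=0
Total tardiness = 0

0


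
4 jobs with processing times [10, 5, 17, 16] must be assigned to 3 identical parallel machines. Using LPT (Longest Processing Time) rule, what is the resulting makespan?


Sort jobs in decreasing order (LPT): [17, 16, 10, 5]
Assign each job to the least loaded machine:
  Machine 1: jobs [17], load = 17
  Machine 2: jobs [16], load = 16
  Machine 3: jobs [10, 5], load = 15
Makespan = max load = 17

17


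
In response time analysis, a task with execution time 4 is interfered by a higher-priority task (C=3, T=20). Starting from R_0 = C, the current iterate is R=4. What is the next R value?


R_next = C + ceil(R_prev / T_hp) * C_hp
ceil(4 / 20) = ceil(0.2) = 1
Interference = 1 * 3 = 3
R_next = 4 + 3 = 7

7


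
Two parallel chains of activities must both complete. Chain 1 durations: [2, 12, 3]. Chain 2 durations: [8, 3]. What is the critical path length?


Path A total = 2 + 12 + 3 = 17
Path B total = 8 + 3 = 11
Critical path = longest path = max(17, 11) = 17

17


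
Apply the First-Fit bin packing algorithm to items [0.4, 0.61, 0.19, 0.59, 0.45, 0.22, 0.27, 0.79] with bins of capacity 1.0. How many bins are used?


Place items sequentially using First-Fit:
  Item 0.4 -> new Bin 1
  Item 0.61 -> new Bin 2
  Item 0.19 -> Bin 1 (now 0.59)
  Item 0.59 -> new Bin 3
  Item 0.45 -> new Bin 4
  Item 0.22 -> Bin 1 (now 0.81)
  Item 0.27 -> Bin 2 (now 0.88)
  Item 0.79 -> new Bin 5
Total bins used = 5

5


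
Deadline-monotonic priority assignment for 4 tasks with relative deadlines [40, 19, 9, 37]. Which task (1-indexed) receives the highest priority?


Sort tasks by relative deadline (ascending):
  Task 3: deadline = 9
  Task 2: deadline = 19
  Task 4: deadline = 37
  Task 1: deadline = 40
Priority order (highest first): [3, 2, 4, 1]
Highest priority task = 3

3


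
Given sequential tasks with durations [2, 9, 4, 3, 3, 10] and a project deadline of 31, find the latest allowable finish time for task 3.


LF(activity 3) = deadline - sum of successor durations
Successors: activities 4 through 6 with durations [3, 3, 10]
Sum of successor durations = 16
LF = 31 - 16 = 15

15


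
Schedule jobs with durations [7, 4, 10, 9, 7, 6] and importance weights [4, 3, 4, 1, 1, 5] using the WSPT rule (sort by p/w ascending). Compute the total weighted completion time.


Compute p/w ratios and sort ascending (WSPT): [(6, 5), (4, 3), (7, 4), (10, 4), (7, 1), (9, 1)]
Compute weighted completion times:
  Job (p=6,w=5): C=6, w*C=5*6=30
  Job (p=4,w=3): C=10, w*C=3*10=30
  Job (p=7,w=4): C=17, w*C=4*17=68
  Job (p=10,w=4): C=27, w*C=4*27=108
  Job (p=7,w=1): C=34, w*C=1*34=34
  Job (p=9,w=1): C=43, w*C=1*43=43
Total weighted completion time = 313

313


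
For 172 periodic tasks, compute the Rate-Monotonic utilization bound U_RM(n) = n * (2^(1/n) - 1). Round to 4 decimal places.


Compute 2^(1/172) = 1.0040380565
Subtract 1: 1.0040380565 - 1 = 0.0040380565
Multiply by n: 172 * 0.0040380565 = 0.6945457180
Round to 4 dp: 0.6945

0.6945


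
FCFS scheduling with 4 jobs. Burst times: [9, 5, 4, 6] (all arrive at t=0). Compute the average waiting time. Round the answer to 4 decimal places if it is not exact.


FCFS order (as given): [9, 5, 4, 6]
Waiting times:
  Job 1: wait = 0
  Job 2: wait = 9
  Job 3: wait = 14
  Job 4: wait = 18
Sum of waiting times = 41
Average waiting time = 41/4 = 10.25

10.25


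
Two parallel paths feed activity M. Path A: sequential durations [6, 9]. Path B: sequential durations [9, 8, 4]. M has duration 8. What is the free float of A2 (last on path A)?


ES(A2) = sum of predecessors on chain A = 6
EF(A2) = ES + duration = 6 + 9 = 15
Successor of A2 is M. ES(M) = max(sum(A), sum(B)) = max(15, 21) = 21
Free float = ES(successor) - EF(current) = 21 - 15 = 6

6


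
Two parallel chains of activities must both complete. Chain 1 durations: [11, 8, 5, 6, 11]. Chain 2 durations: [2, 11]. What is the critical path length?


Path A total = 11 + 8 + 5 + 6 + 11 = 41
Path B total = 2 + 11 = 13
Critical path = longest path = max(41, 13) = 41

41


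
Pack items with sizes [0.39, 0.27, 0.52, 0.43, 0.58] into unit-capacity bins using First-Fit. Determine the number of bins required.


Place items sequentially using First-Fit:
  Item 0.39 -> new Bin 1
  Item 0.27 -> Bin 1 (now 0.66)
  Item 0.52 -> new Bin 2
  Item 0.43 -> Bin 2 (now 0.95)
  Item 0.58 -> new Bin 3
Total bins used = 3

3


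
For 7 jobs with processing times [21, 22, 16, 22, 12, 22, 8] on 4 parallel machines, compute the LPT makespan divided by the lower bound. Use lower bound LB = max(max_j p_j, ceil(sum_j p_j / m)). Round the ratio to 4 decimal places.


LPT order: [22, 22, 22, 21, 16, 12, 8]
Machine loads after assignment: [34, 30, 22, 37]
LPT makespan = 37
Lower bound = max(max_job, ceil(total/4)) = max(22, 31) = 31
Ratio = 37 / 31 = 1.1935

1.1935


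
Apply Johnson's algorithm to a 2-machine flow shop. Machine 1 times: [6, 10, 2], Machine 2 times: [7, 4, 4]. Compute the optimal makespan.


Apply Johnson's rule:
  Group 1 (a <= b): [(3, 2, 4), (1, 6, 7)]
  Group 2 (a > b): [(2, 10, 4)]
Optimal job order: [3, 1, 2]
Schedule:
  Job 3: M1 done at 2, M2 done at 6
  Job 1: M1 done at 8, M2 done at 15
  Job 2: M1 done at 18, M2 done at 22
Makespan = 22

22


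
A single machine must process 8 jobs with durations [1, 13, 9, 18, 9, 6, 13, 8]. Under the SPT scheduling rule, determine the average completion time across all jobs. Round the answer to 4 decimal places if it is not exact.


Sort jobs by processing time (SPT order): [1, 6, 8, 9, 9, 13, 13, 18]
Compute completion times sequentially:
  Job 1: processing = 1, completes at 1
  Job 2: processing = 6, completes at 7
  Job 3: processing = 8, completes at 15
  Job 4: processing = 9, completes at 24
  Job 5: processing = 9, completes at 33
  Job 6: processing = 13, completes at 46
  Job 7: processing = 13, completes at 59
  Job 8: processing = 18, completes at 77
Sum of completion times = 262
Average completion time = 262/8 = 32.75

32.75


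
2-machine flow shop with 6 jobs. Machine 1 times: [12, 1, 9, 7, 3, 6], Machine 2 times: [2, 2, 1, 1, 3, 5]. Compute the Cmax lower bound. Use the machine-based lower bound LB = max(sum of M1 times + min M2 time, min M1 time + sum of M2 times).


LB1 = sum(M1 times) + min(M2 times) = 38 + 1 = 39
LB2 = min(M1 times) + sum(M2 times) = 1 + 14 = 15
Lower bound = max(LB1, LB2) = max(39, 15) = 39

39


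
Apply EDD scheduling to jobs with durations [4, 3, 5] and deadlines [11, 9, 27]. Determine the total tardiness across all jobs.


Sort by due date (EDD order): [(3, 9), (4, 11), (5, 27)]
Compute completion times and tardiness:
  Job 1: p=3, d=9, C=3, tardiness=max(0,3-9)=0
  Job 2: p=4, d=11, C=7, tardiness=max(0,7-11)=0
  Job 3: p=5, d=27, C=12, tardiness=max(0,12-27)=0
Total tardiness = 0

0


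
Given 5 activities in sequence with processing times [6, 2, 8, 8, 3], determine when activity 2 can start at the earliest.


Activity 2 starts after activities 1 through 1 complete.
Predecessor durations: [6]
ES = 6 = 6

6


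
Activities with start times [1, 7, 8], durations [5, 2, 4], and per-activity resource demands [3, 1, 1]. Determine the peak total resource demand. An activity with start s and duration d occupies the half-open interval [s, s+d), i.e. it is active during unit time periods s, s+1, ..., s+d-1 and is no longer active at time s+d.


Each activity i is active on [start_i, start_i + duration_i).
Compute total resource usage per time slot:
  t=0: active resources = [], total = 0
  t=1: active resources = [3], total = 3
  t=2: active resources = [3], total = 3
  t=3: active resources = [3], total = 3
  t=4: active resources = [3], total = 3
  t=5: active resources = [3], total = 3
  t=6: active resources = [], total = 0
  t=7: active resources = [1], total = 1
  t=8: active resources = [1, 1], total = 2
  t=9: active resources = [1], total = 1
  t=10: active resources = [1], total = 1
  t=11: active resources = [1], total = 1
Peak resource demand = 3

3


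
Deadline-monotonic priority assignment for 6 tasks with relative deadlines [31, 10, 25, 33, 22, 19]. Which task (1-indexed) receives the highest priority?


Sort tasks by relative deadline (ascending):
  Task 2: deadline = 10
  Task 6: deadline = 19
  Task 5: deadline = 22
  Task 3: deadline = 25
  Task 1: deadline = 31
  Task 4: deadline = 33
Priority order (highest first): [2, 6, 5, 3, 1, 4]
Highest priority task = 2

2


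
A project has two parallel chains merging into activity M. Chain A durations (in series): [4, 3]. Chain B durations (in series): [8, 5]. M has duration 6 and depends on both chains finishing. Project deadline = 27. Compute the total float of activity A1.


Forward pass: ES(A1) = sum of predecessors on chain A = 0
EF = ES + duration = 0 + 4 = 4
Backward pass: LF(M) = deadline = 27; LS(M) = 27 - 6 = 21
LF(A1) = LS(M) - sum(successors on chain A) = 21 - 3 = 18
LS = LF - duration = 18 - 4 = 14
Total float = LS - ES = 14 - 0 = 14

14


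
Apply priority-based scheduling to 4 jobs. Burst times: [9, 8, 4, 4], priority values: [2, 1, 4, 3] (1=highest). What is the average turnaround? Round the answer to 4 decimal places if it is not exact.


Sort by priority (ascending = highest first):
Order: [(1, 8), (2, 9), (3, 4), (4, 4)]
Completion times:
  Priority 1, burst=8, C=8
  Priority 2, burst=9, C=17
  Priority 3, burst=4, C=21
  Priority 4, burst=4, C=25
Average turnaround = 71/4 = 17.75

17.75


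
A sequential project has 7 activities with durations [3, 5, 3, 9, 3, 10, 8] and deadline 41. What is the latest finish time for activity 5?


LF(activity 5) = deadline - sum of successor durations
Successors: activities 6 through 7 with durations [10, 8]
Sum of successor durations = 18
LF = 41 - 18 = 23

23


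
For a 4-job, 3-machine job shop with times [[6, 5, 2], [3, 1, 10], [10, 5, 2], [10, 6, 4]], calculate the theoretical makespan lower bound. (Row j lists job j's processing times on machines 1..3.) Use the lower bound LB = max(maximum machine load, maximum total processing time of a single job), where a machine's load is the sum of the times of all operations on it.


Machine loads:
  Machine 1: 6 + 3 + 10 + 10 = 29
  Machine 2: 5 + 1 + 5 + 6 = 17
  Machine 3: 2 + 10 + 2 + 4 = 18
Max machine load = 29
Job totals:
  Job 1: 13
  Job 2: 14
  Job 3: 17
  Job 4: 20
Max job total = 20
Lower bound = max(29, 20) = 29

29


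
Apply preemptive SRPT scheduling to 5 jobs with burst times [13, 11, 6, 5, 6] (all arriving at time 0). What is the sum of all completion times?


Since all jobs arrive at t=0, SRPT equals SPT ordering.
SPT order: [5, 6, 6, 11, 13]
Completion times:
  Job 1: p=5, C=5
  Job 2: p=6, C=11
  Job 3: p=6, C=17
  Job 4: p=11, C=28
  Job 5: p=13, C=41
Total completion time = 5 + 11 + 17 + 28 + 41 = 102

102


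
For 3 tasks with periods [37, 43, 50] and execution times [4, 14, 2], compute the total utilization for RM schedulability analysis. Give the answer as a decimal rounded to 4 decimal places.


Compute individual utilizations (exact fractions):
  Task 1: C/T = 4/37 (approx. 0.1081)
  Task 2: C/T = 14/43 (approx. 0.3256)
  Task 3: C/T = 2/50 = 1/25 (approx. 0.04)
Total utilization U = 4/37 + 14/43 + 1/25 = 18841/39775
Rounded to 4 decimal places: U = 0.4737
RM (Liu & Layland) bound for 3 tasks = 0.779763; compare with U = 18841/39775 (approx. 0.473690)
U <= bound, so schedulable by RM sufficient condition.

0.4737


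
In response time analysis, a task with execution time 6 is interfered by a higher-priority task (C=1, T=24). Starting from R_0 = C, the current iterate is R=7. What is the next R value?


R_next = C + ceil(R_prev / T_hp) * C_hp
ceil(7 / 24) = ceil(0.2917) = 1
Interference = 1 * 1 = 1
R_next = 6 + 1 = 7
R_next = R_prev, so the iteration has converged (response time = 7).

7


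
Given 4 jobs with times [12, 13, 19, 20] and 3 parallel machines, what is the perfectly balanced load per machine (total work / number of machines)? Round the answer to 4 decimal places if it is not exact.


Total processing time = 12 + 13 + 19 + 20 = 64
Number of machines = 3
Ideal balanced load = 64 / 3 = 21.3333

21.3333


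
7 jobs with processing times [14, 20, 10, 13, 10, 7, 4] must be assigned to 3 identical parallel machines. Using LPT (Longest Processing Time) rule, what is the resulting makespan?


Sort jobs in decreasing order (LPT): [20, 14, 13, 10, 10, 7, 4]
Assign each job to the least loaded machine:
  Machine 1: jobs [20, 7], load = 27
  Machine 2: jobs [14, 10], load = 24
  Machine 3: jobs [13, 10, 4], load = 27
Makespan = max load = 27

27


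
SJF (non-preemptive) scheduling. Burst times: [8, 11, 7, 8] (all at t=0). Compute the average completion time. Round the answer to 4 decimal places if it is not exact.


SJF order (ascending): [7, 8, 8, 11]
Completion times:
  Job 1: burst=7, C=7
  Job 2: burst=8, C=15
  Job 3: burst=8, C=23
  Job 4: burst=11, C=34
Average completion = 79/4 = 19.75

19.75


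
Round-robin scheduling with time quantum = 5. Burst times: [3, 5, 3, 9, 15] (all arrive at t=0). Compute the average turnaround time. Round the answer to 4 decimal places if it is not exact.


Time quantum = 5
Execution trace:
  J1 runs 3 units, time = 3
  J2 runs 5 units, time = 8
  J3 runs 3 units, time = 11
  J4 runs 5 units, time = 16
  J5 runs 5 units, time = 21
  J4 runs 4 units, time = 25
  J5 runs 5 units, time = 30
  J5 runs 5 units, time = 35
Finish times: [3, 8, 11, 25, 35]
Average turnaround = 82/5 = 16.4

16.4


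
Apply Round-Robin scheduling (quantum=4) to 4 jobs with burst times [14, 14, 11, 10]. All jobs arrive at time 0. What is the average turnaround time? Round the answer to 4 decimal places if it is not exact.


Time quantum = 4
Execution trace:
  J1 runs 4 units, time = 4
  J2 runs 4 units, time = 8
  J3 runs 4 units, time = 12
  J4 runs 4 units, time = 16
  J1 runs 4 units, time = 20
  J2 runs 4 units, time = 24
  J3 runs 4 units, time = 28
  J4 runs 4 units, time = 32
  J1 runs 4 units, time = 36
  J2 runs 4 units, time = 40
  J3 runs 3 units, time = 43
  J4 runs 2 units, time = 45
  J1 runs 2 units, time = 47
  J2 runs 2 units, time = 49
Finish times: [47, 49, 43, 45]
Average turnaround = 184/4 = 46.0

46.0


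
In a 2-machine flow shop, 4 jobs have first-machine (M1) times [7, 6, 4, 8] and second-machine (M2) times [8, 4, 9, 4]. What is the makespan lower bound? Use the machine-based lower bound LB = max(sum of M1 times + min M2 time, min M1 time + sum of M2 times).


LB1 = sum(M1 times) + min(M2 times) = 25 + 4 = 29
LB2 = min(M1 times) + sum(M2 times) = 4 + 25 = 29
Lower bound = max(LB1, LB2) = max(29, 29) = 29

29


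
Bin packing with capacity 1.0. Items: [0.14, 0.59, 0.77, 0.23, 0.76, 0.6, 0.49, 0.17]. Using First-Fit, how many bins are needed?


Place items sequentially using First-Fit:
  Item 0.14 -> new Bin 1
  Item 0.59 -> Bin 1 (now 0.73)
  Item 0.77 -> new Bin 2
  Item 0.23 -> Bin 1 (now 0.96)
  Item 0.76 -> new Bin 3
  Item 0.6 -> new Bin 4
  Item 0.49 -> new Bin 5
  Item 0.17 -> Bin 2 (now 0.94)
Total bins used = 5

5


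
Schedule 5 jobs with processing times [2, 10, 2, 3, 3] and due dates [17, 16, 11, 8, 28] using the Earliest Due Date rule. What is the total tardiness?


Sort by due date (EDD order): [(3, 8), (2, 11), (10, 16), (2, 17), (3, 28)]
Compute completion times and tardiness:
  Job 1: p=3, d=8, C=3, tardiness=max(0,3-8)=0
  Job 2: p=2, d=11, C=5, tardiness=max(0,5-11)=0
  Job 3: p=10, d=16, C=15, tardiness=max(0,15-16)=0
  Job 4: p=2, d=17, C=17, tardiness=max(0,17-17)=0
  Job 5: p=3, d=28, C=20, tardiness=max(0,20-28)=0
Total tardiness = 0

0


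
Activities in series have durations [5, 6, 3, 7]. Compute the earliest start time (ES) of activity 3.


Activity 3 starts after activities 1 through 2 complete.
Predecessor durations: [5, 6]
ES = 5 + 6 = 11

11


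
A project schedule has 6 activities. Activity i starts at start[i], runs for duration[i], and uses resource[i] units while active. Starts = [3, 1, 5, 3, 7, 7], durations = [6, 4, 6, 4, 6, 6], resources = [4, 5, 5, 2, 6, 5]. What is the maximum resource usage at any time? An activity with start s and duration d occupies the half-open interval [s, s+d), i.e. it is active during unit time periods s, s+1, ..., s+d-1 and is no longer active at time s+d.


Each activity i is active on [start_i, start_i + duration_i).
Compute total resource usage per time slot:
  t=0: active resources = [], total = 0
  t=1: active resources = [5], total = 5
  t=2: active resources = [5], total = 5
  t=3: active resources = [4, 5, 2], total = 11
  t=4: active resources = [4, 5, 2], total = 11
  t=5: active resources = [4, 5, 2], total = 11
  t=6: active resources = [4, 5, 2], total = 11
  t=7: active resources = [4, 5, 6, 5], total = 20
  t=8: active resources = [4, 5, 6, 5], total = 20
  t=9: active resources = [5, 6, 5], total = 16
  t=10: active resources = [5, 6, 5], total = 16
  t=11: active resources = [6, 5], total = 11
  t=12: active resources = [6, 5], total = 11
Peak resource demand = 20

20


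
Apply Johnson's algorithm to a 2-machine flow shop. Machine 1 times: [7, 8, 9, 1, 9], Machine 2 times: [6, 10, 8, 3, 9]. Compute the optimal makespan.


Apply Johnson's rule:
  Group 1 (a <= b): [(4, 1, 3), (2, 8, 10), (5, 9, 9)]
  Group 2 (a > b): [(3, 9, 8), (1, 7, 6)]
Optimal job order: [4, 2, 5, 3, 1]
Schedule:
  Job 4: M1 done at 1, M2 done at 4
  Job 2: M1 done at 9, M2 done at 19
  Job 5: M1 done at 18, M2 done at 28
  Job 3: M1 done at 27, M2 done at 36
  Job 1: M1 done at 34, M2 done at 42
Makespan = 42

42


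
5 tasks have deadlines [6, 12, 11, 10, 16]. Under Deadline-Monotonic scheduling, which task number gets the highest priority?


Sort tasks by relative deadline (ascending):
  Task 1: deadline = 6
  Task 4: deadline = 10
  Task 3: deadline = 11
  Task 2: deadline = 12
  Task 5: deadline = 16
Priority order (highest first): [1, 4, 3, 2, 5]
Highest priority task = 1

1


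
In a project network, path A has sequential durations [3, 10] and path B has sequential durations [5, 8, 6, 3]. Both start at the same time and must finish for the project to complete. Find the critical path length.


Path A total = 3 + 10 = 13
Path B total = 5 + 8 + 6 + 3 = 22
Critical path = longest path = max(13, 22) = 22

22


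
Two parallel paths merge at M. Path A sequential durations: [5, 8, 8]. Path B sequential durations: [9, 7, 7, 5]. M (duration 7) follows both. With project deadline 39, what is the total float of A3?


Forward pass: ES(A3) = sum of predecessors on chain A = 13
EF = ES + duration = 13 + 8 = 21
Backward pass: LF(M) = deadline = 39; LS(M) = 39 - 7 = 32
LF(A3) = LS(M) - sum(successors on chain A) = 32 - 0 = 32
LS = LF - duration = 32 - 8 = 24
Total float = LS - ES = 24 - 13 = 11

11


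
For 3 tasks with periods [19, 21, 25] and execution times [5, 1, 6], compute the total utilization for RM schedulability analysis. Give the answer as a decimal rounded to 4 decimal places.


Compute individual utilizations (exact fractions):
  Task 1: C/T = 5/19 (approx. 0.2632)
  Task 2: C/T = 1/21 (approx. 0.0476)
  Task 3: C/T = 6/25 (approx. 0.24)
Total utilization U = 5/19 + 1/21 + 6/25 = 5494/9975
Rounded to 4 decimal places: U = 0.5508
RM (Liu & Layland) bound for 3 tasks = 0.779763; compare with U = 5494/9975 (approx. 0.550777)
U <= bound, so schedulable by RM sufficient condition.

0.5508


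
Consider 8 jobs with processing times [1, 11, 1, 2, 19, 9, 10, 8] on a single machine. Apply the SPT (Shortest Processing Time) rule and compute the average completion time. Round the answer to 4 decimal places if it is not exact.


Sort jobs by processing time (SPT order): [1, 1, 2, 8, 9, 10, 11, 19]
Compute completion times sequentially:
  Job 1: processing = 1, completes at 1
  Job 2: processing = 1, completes at 2
  Job 3: processing = 2, completes at 4
  Job 4: processing = 8, completes at 12
  Job 5: processing = 9, completes at 21
  Job 6: processing = 10, completes at 31
  Job 7: processing = 11, completes at 42
  Job 8: processing = 19, completes at 61
Sum of completion times = 174
Average completion time = 174/8 = 21.75

21.75


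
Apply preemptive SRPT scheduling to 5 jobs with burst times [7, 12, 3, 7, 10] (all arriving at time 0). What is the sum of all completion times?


Since all jobs arrive at t=0, SRPT equals SPT ordering.
SPT order: [3, 7, 7, 10, 12]
Completion times:
  Job 1: p=3, C=3
  Job 2: p=7, C=10
  Job 3: p=7, C=17
  Job 4: p=10, C=27
  Job 5: p=12, C=39
Total completion time = 3 + 10 + 17 + 27 + 39 = 96

96


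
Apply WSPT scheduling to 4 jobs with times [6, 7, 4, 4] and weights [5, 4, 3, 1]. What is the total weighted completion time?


Compute p/w ratios and sort ascending (WSPT): [(6, 5), (4, 3), (7, 4), (4, 1)]
Compute weighted completion times:
  Job (p=6,w=5): C=6, w*C=5*6=30
  Job (p=4,w=3): C=10, w*C=3*10=30
  Job (p=7,w=4): C=17, w*C=4*17=68
  Job (p=4,w=1): C=21, w*C=1*21=21
Total weighted completion time = 149

149


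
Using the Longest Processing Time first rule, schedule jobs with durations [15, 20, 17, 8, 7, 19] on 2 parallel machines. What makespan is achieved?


Sort jobs in decreasing order (LPT): [20, 19, 17, 15, 8, 7]
Assign each job to the least loaded machine:
  Machine 1: jobs [20, 15, 8], load = 43
  Machine 2: jobs [19, 17, 7], load = 43
Makespan = max load = 43

43


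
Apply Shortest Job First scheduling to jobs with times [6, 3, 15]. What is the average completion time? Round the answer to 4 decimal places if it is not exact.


SJF order (ascending): [3, 6, 15]
Completion times:
  Job 1: burst=3, C=3
  Job 2: burst=6, C=9
  Job 3: burst=15, C=24
Average completion = 36/3 = 12.0

12.0


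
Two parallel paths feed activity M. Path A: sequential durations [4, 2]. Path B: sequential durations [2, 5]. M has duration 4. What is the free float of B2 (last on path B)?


ES(B2) = sum of predecessors on chain B = 2
EF(B2) = ES + duration = 2 + 5 = 7
Successor of B2 is M. ES(M) = max(sum(A), sum(B)) = max(6, 7) = 7
Free float = ES(successor) - EF(current) = 7 - 7 = 0

0


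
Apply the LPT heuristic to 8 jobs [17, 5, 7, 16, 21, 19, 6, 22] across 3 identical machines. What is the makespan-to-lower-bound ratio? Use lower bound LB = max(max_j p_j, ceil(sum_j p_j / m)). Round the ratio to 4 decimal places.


LPT order: [22, 21, 19, 17, 16, 7, 6, 5]
Machine loads after assignment: [40, 37, 36]
LPT makespan = 40
Lower bound = max(max_job, ceil(total/3)) = max(22, 38) = 38
Ratio = 40 / 38 = 1.0526

1.0526


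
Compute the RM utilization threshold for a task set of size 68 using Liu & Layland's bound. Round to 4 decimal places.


Compute 2^(1/68) = 1.0102454700
Subtract 1: 1.0102454700 - 1 = 0.0102454700
Multiply by n: 68 * 0.0102454700 = 0.6966919600
Round to 4 dp: 0.6967

0.6967


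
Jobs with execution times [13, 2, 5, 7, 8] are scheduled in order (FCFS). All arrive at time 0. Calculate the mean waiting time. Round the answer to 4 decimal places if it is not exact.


FCFS order (as given): [13, 2, 5, 7, 8]
Waiting times:
  Job 1: wait = 0
  Job 2: wait = 13
  Job 3: wait = 15
  Job 4: wait = 20
  Job 5: wait = 27
Sum of waiting times = 75
Average waiting time = 75/5 = 15.0

15.0


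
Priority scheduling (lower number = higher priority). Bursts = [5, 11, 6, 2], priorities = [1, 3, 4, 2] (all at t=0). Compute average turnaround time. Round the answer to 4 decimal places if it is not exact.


Sort by priority (ascending = highest first):
Order: [(1, 5), (2, 2), (3, 11), (4, 6)]
Completion times:
  Priority 1, burst=5, C=5
  Priority 2, burst=2, C=7
  Priority 3, burst=11, C=18
  Priority 4, burst=6, C=24
Average turnaround = 54/4 = 13.5

13.5


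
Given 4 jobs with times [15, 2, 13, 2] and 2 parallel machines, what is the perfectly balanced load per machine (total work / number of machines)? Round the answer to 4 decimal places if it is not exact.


Total processing time = 15 + 2 + 13 + 2 = 32
Number of machines = 2
Ideal balanced load = 32 / 2 = 16.0

16.0


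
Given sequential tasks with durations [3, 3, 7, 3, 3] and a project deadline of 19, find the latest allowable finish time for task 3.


LF(activity 3) = deadline - sum of successor durations
Successors: activities 4 through 5 with durations [3, 3]
Sum of successor durations = 6
LF = 19 - 6 = 13

13


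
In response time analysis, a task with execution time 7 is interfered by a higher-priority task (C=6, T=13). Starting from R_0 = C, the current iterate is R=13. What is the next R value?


R_next = C + ceil(R_prev / T_hp) * C_hp
ceil(13 / 13) = ceil(1.0) = 1
Interference = 1 * 6 = 6
R_next = 7 + 6 = 13
R_next = R_prev, so the iteration has converged (response time = 13).

13


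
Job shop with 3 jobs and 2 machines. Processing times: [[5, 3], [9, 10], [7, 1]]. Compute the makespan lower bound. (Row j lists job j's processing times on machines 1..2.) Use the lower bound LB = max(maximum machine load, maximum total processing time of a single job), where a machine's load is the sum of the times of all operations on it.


Machine loads:
  Machine 1: 5 + 9 + 7 = 21
  Machine 2: 3 + 10 + 1 = 14
Max machine load = 21
Job totals:
  Job 1: 8
  Job 2: 19
  Job 3: 8
Max job total = 19
Lower bound = max(21, 19) = 21

21


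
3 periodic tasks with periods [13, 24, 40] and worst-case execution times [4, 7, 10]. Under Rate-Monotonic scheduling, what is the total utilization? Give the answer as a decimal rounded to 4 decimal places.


Compute individual utilizations (exact fractions):
  Task 1: C/T = 4/13 (approx. 0.3077)
  Task 2: C/T = 7/24 (approx. 0.2917)
  Task 3: C/T = 10/40 = 1/4 (approx. 0.25)
Total utilization U = 4/13 + 7/24 + 1/4 = 265/312
Rounded to 4 decimal places: U = 0.8494
RM (Liu & Layland) bound for 3 tasks = 0.779763; compare with U = 265/312 (approx. 0.849359)
bound < U <= 1, so the RM sufficient condition is not met (inconclusive; an exact test such as response-time analysis is needed).

0.8494


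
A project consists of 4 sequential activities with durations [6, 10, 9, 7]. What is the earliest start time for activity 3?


Activity 3 starts after activities 1 through 2 complete.
Predecessor durations: [6, 10]
ES = 6 + 10 = 16

16


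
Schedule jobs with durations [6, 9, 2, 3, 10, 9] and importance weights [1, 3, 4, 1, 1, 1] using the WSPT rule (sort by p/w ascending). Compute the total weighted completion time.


Compute p/w ratios and sort ascending (WSPT): [(2, 4), (9, 3), (3, 1), (6, 1), (9, 1), (10, 1)]
Compute weighted completion times:
  Job (p=2,w=4): C=2, w*C=4*2=8
  Job (p=9,w=3): C=11, w*C=3*11=33
  Job (p=3,w=1): C=14, w*C=1*14=14
  Job (p=6,w=1): C=20, w*C=1*20=20
  Job (p=9,w=1): C=29, w*C=1*29=29
  Job (p=10,w=1): C=39, w*C=1*39=39
Total weighted completion time = 143

143


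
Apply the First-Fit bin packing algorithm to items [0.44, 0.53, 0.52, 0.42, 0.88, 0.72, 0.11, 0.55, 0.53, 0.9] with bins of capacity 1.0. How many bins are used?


Place items sequentially using First-Fit:
  Item 0.44 -> new Bin 1
  Item 0.53 -> Bin 1 (now 0.97)
  Item 0.52 -> new Bin 2
  Item 0.42 -> Bin 2 (now 0.94)
  Item 0.88 -> new Bin 3
  Item 0.72 -> new Bin 4
  Item 0.11 -> Bin 3 (now 0.99)
  Item 0.55 -> new Bin 5
  Item 0.53 -> new Bin 6
  Item 0.9 -> new Bin 7
Total bins used = 7

7


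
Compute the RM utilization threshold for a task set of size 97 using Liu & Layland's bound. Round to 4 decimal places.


Compute 2^(1/97) = 1.0071714397
Subtract 1: 1.0071714397 - 1 = 0.0071714397
Multiply by n: 97 * 0.0071714397 = 0.6956296509
Round to 4 dp: 0.6956

0.6956


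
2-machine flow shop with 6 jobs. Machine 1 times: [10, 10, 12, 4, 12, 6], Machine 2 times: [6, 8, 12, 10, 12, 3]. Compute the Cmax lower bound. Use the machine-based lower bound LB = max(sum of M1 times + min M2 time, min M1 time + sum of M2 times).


LB1 = sum(M1 times) + min(M2 times) = 54 + 3 = 57
LB2 = min(M1 times) + sum(M2 times) = 4 + 51 = 55
Lower bound = max(LB1, LB2) = max(57, 55) = 57

57


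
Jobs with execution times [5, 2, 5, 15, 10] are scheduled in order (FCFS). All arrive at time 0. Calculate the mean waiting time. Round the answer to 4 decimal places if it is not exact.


FCFS order (as given): [5, 2, 5, 15, 10]
Waiting times:
  Job 1: wait = 0
  Job 2: wait = 5
  Job 3: wait = 7
  Job 4: wait = 12
  Job 5: wait = 27
Sum of waiting times = 51
Average waiting time = 51/5 = 10.2

10.2


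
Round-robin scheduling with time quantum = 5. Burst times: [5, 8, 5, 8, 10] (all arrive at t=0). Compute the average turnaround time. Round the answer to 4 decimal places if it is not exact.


Time quantum = 5
Execution trace:
  J1 runs 5 units, time = 5
  J2 runs 5 units, time = 10
  J3 runs 5 units, time = 15
  J4 runs 5 units, time = 20
  J5 runs 5 units, time = 25
  J2 runs 3 units, time = 28
  J4 runs 3 units, time = 31
  J5 runs 5 units, time = 36
Finish times: [5, 28, 15, 31, 36]
Average turnaround = 115/5 = 23.0

23.0


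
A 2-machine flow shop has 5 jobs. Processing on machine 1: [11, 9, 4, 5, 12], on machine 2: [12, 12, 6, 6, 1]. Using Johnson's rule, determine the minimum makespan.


Apply Johnson's rule:
  Group 1 (a <= b): [(3, 4, 6), (4, 5, 6), (2, 9, 12), (1, 11, 12)]
  Group 2 (a > b): [(5, 12, 1)]
Optimal job order: [3, 4, 2, 1, 5]
Schedule:
  Job 3: M1 done at 4, M2 done at 10
  Job 4: M1 done at 9, M2 done at 16
  Job 2: M1 done at 18, M2 done at 30
  Job 1: M1 done at 29, M2 done at 42
  Job 5: M1 done at 41, M2 done at 43
Makespan = 43

43


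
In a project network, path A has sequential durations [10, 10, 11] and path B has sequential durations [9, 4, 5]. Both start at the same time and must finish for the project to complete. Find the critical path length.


Path A total = 10 + 10 + 11 = 31
Path B total = 9 + 4 + 5 = 18
Critical path = longest path = max(31, 18) = 31

31


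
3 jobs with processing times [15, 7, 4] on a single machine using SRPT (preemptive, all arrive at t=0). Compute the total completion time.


Since all jobs arrive at t=0, SRPT equals SPT ordering.
SPT order: [4, 7, 15]
Completion times:
  Job 1: p=4, C=4
  Job 2: p=7, C=11
  Job 3: p=15, C=26
Total completion time = 4 + 11 + 26 = 41

41


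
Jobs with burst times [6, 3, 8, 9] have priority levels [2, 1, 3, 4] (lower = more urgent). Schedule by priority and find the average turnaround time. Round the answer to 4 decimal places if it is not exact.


Sort by priority (ascending = highest first):
Order: [(1, 3), (2, 6), (3, 8), (4, 9)]
Completion times:
  Priority 1, burst=3, C=3
  Priority 2, burst=6, C=9
  Priority 3, burst=8, C=17
  Priority 4, burst=9, C=26
Average turnaround = 55/4 = 13.75

13.75


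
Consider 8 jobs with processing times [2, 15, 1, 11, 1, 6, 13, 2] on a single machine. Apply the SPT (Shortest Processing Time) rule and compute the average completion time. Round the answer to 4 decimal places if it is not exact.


Sort jobs by processing time (SPT order): [1, 1, 2, 2, 6, 11, 13, 15]
Compute completion times sequentially:
  Job 1: processing = 1, completes at 1
  Job 2: processing = 1, completes at 2
  Job 3: processing = 2, completes at 4
  Job 4: processing = 2, completes at 6
  Job 5: processing = 6, completes at 12
  Job 6: processing = 11, completes at 23
  Job 7: processing = 13, completes at 36
  Job 8: processing = 15, completes at 51
Sum of completion times = 135
Average completion time = 135/8 = 16.875

16.875


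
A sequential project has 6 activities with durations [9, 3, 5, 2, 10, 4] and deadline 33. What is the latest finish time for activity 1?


LF(activity 1) = deadline - sum of successor durations
Successors: activities 2 through 6 with durations [3, 5, 2, 10, 4]
Sum of successor durations = 24
LF = 33 - 24 = 9

9


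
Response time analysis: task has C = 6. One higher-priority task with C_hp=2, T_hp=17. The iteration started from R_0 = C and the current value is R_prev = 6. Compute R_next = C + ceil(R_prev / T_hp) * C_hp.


R_next = C + ceil(R_prev / T_hp) * C_hp
ceil(6 / 17) = ceil(0.3529) = 1
Interference = 1 * 2 = 2
R_next = 6 + 2 = 8

8


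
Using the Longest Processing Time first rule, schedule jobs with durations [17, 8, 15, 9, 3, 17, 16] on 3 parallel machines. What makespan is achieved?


Sort jobs in decreasing order (LPT): [17, 17, 16, 15, 9, 8, 3]
Assign each job to the least loaded machine:
  Machine 1: jobs [17, 9], load = 26
  Machine 2: jobs [17, 8, 3], load = 28
  Machine 3: jobs [16, 15], load = 31
Makespan = max load = 31

31


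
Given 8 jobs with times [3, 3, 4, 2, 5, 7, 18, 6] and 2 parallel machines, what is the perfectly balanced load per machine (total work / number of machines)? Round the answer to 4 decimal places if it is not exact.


Total processing time = 3 + 3 + 4 + 2 + 5 + 7 + 18 + 6 = 48
Number of machines = 2
Ideal balanced load = 48 / 2 = 24.0

24.0


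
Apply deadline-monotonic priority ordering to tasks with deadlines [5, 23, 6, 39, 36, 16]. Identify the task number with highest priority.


Sort tasks by relative deadline (ascending):
  Task 1: deadline = 5
  Task 3: deadline = 6
  Task 6: deadline = 16
  Task 2: deadline = 23
  Task 5: deadline = 36
  Task 4: deadline = 39
Priority order (highest first): [1, 3, 6, 2, 5, 4]
Highest priority task = 1

1
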